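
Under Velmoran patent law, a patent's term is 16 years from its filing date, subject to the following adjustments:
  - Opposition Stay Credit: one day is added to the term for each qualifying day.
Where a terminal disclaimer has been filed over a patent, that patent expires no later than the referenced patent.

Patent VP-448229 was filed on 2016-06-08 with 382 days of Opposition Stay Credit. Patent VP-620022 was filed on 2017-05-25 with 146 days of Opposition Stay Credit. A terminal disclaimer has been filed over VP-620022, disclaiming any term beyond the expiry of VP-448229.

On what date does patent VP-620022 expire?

2033-06-25

Natural term of VP-620022:
  Base: filing + 16 years → 25 May 2033.
  Opposition Stay Credit: +146 days → 18 October 2033.
Expiry of referenced patent VP-448229:
  Base: filing + 16 years → 8 June 2032.
  Opposition Stay Credit: +382 days → 25 June 2033.
Terminal disclaimer: VP-620022 expires on the earlier of 18 October 2033 and 25 June 2033.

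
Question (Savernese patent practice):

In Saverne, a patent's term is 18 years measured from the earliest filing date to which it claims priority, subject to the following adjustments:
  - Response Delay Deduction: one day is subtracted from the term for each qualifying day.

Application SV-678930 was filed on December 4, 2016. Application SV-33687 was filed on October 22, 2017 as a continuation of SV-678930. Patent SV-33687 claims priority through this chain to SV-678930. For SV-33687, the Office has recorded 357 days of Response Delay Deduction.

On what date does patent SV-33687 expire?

Earliest priority filing: 4 December 2016.
Base term: 4 December 2016 + 18 years → 4 December 2034.
Response Delay Deduction: −357 days → 12 December 2033.

December 12, 2033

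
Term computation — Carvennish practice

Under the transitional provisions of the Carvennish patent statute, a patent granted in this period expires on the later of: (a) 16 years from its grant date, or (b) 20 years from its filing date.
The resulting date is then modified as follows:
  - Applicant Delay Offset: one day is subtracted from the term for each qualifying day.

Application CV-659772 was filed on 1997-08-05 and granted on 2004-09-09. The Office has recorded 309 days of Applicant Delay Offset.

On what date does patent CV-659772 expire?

November 5, 2019

(a) grant + 16 years → 9 September 2020.
(b) filing + 20 years → 5 August 2017.
Later of the two: 9 September 2020.
Applicant Delay Offset: −309 days → 5 November 2019.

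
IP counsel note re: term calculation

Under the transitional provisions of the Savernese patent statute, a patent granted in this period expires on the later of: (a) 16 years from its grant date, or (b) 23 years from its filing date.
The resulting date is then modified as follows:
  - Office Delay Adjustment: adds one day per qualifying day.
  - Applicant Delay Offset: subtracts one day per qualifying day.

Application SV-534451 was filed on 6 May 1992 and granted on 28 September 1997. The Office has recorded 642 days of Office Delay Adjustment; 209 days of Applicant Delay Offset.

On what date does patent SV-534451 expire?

July 12, 2016

(a) grant + 16 years → 28 September 2013.
(b) filing + 23 years → 6 May 2015.
Later of the two: 6 May 2015.
Office Delay Adjustment: +642 days → 6 February 2017.
Applicant Delay Offset: −209 days → 12 July 2016.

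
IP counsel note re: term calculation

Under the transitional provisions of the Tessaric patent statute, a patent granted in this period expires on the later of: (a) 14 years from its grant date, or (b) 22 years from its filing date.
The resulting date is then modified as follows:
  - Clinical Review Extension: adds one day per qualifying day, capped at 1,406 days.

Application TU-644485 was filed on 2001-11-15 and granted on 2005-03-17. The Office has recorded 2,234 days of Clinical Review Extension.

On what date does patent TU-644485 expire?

2027-09-21

(a) grant + 14 years → 17 March 2019.
(b) filing + 22 years → 15 November 2023.
Later of the two: 15 November 2023.
Clinical Review Extension: 2234 days claimed exceeds the 1406-day cap, so +1406 days → 21 September 2027.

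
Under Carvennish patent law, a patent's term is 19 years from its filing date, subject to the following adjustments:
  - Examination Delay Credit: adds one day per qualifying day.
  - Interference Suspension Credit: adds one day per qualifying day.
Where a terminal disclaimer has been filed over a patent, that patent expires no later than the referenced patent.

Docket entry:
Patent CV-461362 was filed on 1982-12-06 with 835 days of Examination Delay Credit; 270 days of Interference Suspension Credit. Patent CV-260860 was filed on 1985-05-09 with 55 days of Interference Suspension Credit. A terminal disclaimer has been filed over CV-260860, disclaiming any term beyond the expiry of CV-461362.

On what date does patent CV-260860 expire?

Natural term of CV-260860:
  Base: filing + 19 years → 9 May 2004.
  Interference Suspension Credit: +55 days → 3 July 2004.
Expiry of referenced patent CV-461362:
  Base: filing + 19 years → 6 December 2001.
  Examination Delay Credit: +835 days → 20 March 2004.
  Interference Suspension Credit: +270 days → 15 December 2004.
Terminal disclaimer: CV-260860 expires on the earlier of 3 July 2004 and 15 December 2004.

July 3, 2004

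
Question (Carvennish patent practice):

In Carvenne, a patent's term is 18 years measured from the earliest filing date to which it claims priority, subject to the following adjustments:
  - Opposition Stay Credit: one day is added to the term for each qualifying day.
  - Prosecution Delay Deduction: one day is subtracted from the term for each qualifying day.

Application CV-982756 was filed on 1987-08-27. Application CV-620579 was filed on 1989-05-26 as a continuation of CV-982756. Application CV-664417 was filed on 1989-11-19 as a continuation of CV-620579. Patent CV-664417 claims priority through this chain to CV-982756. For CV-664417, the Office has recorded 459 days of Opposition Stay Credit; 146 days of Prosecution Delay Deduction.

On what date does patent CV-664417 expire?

July 6, 2006

Earliest priority filing: 27 August 1987.
Base term: 27 August 1987 + 18 years → 27 August 2005.
Opposition Stay Credit: +459 days → 29 November 2006.
Prosecution Delay Deduction: −146 days → 6 July 2006.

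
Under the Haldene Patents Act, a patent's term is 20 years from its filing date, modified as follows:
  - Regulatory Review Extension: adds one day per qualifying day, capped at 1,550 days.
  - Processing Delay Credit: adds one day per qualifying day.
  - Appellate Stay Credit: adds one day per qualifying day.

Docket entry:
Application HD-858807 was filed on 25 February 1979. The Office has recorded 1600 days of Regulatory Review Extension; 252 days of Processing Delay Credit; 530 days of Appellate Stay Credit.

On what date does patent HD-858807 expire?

July 15, 2005

Base term: filing date + 20 years → 25 February 1999.
Regulatory Review Extension: 1600 days claimed exceeds the 1550-day cap, so +1550 days → 25 May 2003.
Processing Delay Credit: +252 days → 1 February 2004.
Appellate Stay Credit: +530 days → 15 July 2005.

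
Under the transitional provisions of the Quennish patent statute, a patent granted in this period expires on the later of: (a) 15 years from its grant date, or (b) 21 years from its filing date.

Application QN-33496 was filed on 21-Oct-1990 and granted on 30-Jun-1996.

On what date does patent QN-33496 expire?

October 21, 2011

(a) grant + 15 years → 30 June 2011.
(b) filing + 21 years → 21 October 2011.
Later of the two: 21 October 2011.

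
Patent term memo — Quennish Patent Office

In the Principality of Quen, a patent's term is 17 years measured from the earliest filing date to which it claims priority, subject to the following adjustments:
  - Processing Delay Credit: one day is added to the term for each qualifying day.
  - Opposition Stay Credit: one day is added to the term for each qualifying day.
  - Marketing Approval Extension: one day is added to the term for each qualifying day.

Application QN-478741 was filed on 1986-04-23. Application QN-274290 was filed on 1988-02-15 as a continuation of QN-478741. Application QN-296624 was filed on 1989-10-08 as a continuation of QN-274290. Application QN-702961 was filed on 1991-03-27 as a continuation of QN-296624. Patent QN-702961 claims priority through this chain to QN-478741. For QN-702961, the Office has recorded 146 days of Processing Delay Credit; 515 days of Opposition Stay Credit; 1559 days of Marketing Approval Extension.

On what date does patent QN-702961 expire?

Earliest priority filing: 23 April 1986.
Base term: 23 April 1986 + 17 years → 23 April 2003.
Processing Delay Credit: +146 days → 16 September 2003.
Opposition Stay Credit: +515 days → 12 February 2005.
Marketing Approval Extension: +1559 days → 21 May 2009.

May 21, 2009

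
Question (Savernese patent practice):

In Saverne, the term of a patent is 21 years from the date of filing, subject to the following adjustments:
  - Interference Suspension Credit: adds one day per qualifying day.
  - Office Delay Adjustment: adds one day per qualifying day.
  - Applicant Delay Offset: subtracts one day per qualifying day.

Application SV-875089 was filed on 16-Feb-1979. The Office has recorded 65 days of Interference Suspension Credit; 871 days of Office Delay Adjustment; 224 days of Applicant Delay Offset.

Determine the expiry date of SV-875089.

Base term: filing date + 21 years → 16 February 2000.
Interference Suspension Credit: +65 days → 21 April 2000.
Office Delay Adjustment: +871 days → 9 September 2002.
Applicant Delay Offset: −224 days → 28 January 2002.

January 28, 2002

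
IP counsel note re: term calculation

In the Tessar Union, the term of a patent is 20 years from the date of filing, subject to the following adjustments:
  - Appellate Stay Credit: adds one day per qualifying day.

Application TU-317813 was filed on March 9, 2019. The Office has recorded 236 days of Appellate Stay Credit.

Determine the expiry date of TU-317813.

2039-10-31

Base term: filing date + 20 years → 9 March 2039.
Appellate Stay Credit: +236 days → 31 October 2039.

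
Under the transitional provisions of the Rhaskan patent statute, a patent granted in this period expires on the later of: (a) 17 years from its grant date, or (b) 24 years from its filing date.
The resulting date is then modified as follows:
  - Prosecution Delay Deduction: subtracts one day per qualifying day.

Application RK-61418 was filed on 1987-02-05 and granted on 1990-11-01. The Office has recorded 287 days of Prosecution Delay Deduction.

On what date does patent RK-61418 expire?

2010-04-24

(a) grant + 17 years → 1 November 2007.
(b) filing + 24 years → 5 February 2011.
Later of the two: 5 February 2011.
Prosecution Delay Deduction: −287 days → 24 April 2010.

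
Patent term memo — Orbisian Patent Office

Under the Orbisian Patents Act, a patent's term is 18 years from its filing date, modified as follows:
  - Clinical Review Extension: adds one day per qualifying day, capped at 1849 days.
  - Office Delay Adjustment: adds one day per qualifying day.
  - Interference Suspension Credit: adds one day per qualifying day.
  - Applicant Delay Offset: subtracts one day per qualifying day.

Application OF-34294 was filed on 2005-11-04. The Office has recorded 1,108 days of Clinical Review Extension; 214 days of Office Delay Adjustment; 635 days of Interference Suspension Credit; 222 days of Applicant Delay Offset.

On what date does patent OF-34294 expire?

August 4, 2028

Base term: filing date + 18 years → 4 November 2023.
Clinical Review Extension: 1108 days (within the 1849-day cap) → +1108 days → 16 November 2026.
Office Delay Adjustment: +214 days → 18 June 2027.
Interference Suspension Credit: +635 days → 14 March 2029.
Applicant Delay Offset: −222 days → 4 August 2028.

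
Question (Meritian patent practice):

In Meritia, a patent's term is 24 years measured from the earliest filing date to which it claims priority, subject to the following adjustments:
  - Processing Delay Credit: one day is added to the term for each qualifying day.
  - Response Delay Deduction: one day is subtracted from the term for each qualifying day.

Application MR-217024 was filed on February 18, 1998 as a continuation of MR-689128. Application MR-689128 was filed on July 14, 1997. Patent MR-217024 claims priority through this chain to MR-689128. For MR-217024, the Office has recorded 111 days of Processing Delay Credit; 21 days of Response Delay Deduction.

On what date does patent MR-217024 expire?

October 12, 2021

Earliest priority filing: 14 July 1997.
Base term: 14 July 1997 + 24 years → 14 July 2021.
Processing Delay Credit: +111 days → 2 November 2021.
Response Delay Deduction: −21 days → 12 October 2021.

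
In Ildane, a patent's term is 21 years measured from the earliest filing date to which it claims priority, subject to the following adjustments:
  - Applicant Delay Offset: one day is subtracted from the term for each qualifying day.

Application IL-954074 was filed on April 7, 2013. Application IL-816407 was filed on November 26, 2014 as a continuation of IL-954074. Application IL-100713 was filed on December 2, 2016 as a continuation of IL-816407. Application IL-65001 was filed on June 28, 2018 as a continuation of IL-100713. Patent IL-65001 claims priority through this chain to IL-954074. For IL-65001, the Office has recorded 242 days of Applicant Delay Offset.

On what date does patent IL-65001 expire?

2033-08-08

Earliest priority filing: 7 April 2013.
Base term: 7 April 2013 + 21 years → 7 April 2034.
Applicant Delay Offset: −242 days → 8 August 2033.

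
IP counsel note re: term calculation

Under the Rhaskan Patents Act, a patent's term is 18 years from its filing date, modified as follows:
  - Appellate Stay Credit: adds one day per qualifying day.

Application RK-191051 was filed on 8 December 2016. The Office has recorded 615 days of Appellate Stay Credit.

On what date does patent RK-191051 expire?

August 14, 2036

Base term: filing date + 18 years → 8 December 2034.
Appellate Stay Credit: +615 days → 14 August 2036.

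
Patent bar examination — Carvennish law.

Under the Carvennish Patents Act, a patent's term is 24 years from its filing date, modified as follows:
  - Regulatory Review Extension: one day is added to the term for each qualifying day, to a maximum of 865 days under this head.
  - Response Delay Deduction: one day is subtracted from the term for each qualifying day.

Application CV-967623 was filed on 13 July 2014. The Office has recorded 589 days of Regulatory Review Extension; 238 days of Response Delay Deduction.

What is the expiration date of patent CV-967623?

Base term: filing date + 24 years → 13 July 2038.
Regulatory Review Extension: 589 days (within the 865-day cap) → +589 days → 22 February 2040.
Response Delay Deduction: −238 days → 29 June 2039.

June 29, 2039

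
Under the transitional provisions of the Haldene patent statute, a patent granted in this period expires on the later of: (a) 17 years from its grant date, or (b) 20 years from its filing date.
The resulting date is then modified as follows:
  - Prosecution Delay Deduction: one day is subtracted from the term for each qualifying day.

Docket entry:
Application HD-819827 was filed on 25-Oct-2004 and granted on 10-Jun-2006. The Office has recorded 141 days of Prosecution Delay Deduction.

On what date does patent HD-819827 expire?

2024-06-06

(a) grant + 17 years → 10 June 2023.
(b) filing + 20 years → 25 October 2024.
Later of the two: 25 October 2024.
Prosecution Delay Deduction: −141 days → 6 June 2024.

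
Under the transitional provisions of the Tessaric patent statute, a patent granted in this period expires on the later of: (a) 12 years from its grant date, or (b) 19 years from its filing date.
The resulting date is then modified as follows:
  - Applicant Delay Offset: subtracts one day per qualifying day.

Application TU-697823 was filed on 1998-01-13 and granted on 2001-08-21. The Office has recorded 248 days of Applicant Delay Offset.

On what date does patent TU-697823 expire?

May 10, 2016

(a) grant + 12 years → 21 August 2013.
(b) filing + 19 years → 13 January 2017.
Later of the two: 13 January 2017.
Applicant Delay Offset: −248 days → 10 May 2016.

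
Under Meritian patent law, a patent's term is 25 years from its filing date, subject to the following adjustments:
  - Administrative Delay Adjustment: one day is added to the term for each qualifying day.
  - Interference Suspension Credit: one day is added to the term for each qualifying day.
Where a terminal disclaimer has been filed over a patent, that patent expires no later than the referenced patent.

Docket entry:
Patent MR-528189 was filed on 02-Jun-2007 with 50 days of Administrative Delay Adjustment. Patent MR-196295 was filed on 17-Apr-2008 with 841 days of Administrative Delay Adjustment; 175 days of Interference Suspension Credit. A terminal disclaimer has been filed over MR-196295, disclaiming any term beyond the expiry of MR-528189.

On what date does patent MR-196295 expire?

2032-07-22

Natural term of MR-196295:
  Base: filing + 25 years → 17 April 2033.
  Administrative Delay Adjustment: +841 days → 6 August 2035.
  Interference Suspension Credit: +175 days → 28 January 2036.
Expiry of referenced patent MR-528189:
  Base: filing + 25 years → 2 June 2032.
  Administrative Delay Adjustment: +50 days → 22 July 2032.
Terminal disclaimer: MR-196295 expires on the earlier of 28 January 2036 and 22 July 2032.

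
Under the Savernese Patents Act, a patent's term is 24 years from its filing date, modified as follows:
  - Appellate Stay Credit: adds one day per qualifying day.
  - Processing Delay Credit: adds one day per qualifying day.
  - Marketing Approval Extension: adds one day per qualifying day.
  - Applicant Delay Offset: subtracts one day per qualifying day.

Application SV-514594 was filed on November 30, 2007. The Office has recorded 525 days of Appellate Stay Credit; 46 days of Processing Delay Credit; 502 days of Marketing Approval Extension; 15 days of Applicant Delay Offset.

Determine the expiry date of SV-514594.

Base term: filing date + 24 years → 30 November 2031.
Appellate Stay Credit: +525 days → 8 May 2033.
Processing Delay Credit: +46 days → 23 June 2033.
Marketing Approval Extension: +502 days → 7 November 2034.
Applicant Delay Offset: −15 days → 23 October 2034.

2034-10-23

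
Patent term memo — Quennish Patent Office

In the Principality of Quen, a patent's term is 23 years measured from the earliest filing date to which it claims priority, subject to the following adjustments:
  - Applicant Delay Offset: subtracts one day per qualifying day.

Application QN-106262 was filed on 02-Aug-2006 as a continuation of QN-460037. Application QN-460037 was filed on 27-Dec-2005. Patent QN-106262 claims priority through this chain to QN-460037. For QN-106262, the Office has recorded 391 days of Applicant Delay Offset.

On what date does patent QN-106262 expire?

December 2, 2027

Earliest priority filing: 27 December 2005.
Base term: 27 December 2005 + 23 years → 27 December 2028.
Applicant Delay Offset: −391 days → 2 December 2027.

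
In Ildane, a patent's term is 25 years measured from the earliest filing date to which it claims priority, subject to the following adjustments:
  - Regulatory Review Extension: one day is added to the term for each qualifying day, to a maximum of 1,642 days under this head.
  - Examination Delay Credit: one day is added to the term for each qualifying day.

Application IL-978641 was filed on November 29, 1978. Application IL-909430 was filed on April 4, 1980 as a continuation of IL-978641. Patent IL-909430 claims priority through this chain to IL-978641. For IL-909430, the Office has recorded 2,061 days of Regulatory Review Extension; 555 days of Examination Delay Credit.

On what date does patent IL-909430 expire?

December 4, 2009

Earliest priority filing: 29 November 1978.
Base term: 29 November 1978 + 25 years → 29 November 2003.
Regulatory Review Extension: 2061 days claimed exceeds the 1642-day cap, so +1642 days → 28 May 2008.
Examination Delay Credit: +555 days → 4 December 2009.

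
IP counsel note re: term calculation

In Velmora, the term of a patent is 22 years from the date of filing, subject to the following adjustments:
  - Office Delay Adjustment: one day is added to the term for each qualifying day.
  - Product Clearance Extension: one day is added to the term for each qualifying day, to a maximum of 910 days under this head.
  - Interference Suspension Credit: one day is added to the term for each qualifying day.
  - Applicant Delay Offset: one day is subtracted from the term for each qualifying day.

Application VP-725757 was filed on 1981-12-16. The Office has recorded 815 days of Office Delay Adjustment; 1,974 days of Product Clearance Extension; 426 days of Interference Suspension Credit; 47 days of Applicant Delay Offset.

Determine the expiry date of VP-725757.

2009-09-19

Base term: filing date + 22 years → 16 December 2003.
Office Delay Adjustment: +815 days → 10 March 2006.
Product Clearance Extension: 1974 days claimed exceeds the 910-day cap, so +910 days → 5 September 2008.
Interference Suspension Credit: +426 days → 5 November 2009.
Applicant Delay Offset: −47 days → 19 September 2009.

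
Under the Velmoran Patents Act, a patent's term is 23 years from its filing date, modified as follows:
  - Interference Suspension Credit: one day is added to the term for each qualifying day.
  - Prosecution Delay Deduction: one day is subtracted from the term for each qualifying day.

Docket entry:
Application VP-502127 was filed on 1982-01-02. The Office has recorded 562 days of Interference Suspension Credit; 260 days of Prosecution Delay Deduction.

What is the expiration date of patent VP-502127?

October 31, 2005

Base term: filing date + 23 years → 2 January 2005.
Interference Suspension Credit: +562 days → 18 July 2006.
Prosecution Delay Deduction: −260 days → 31 October 2005.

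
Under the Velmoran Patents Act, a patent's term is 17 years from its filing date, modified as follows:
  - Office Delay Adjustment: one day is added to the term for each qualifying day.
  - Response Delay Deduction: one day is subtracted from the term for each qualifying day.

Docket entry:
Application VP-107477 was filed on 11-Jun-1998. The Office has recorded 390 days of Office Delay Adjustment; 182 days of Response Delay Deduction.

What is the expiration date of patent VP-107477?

Base term: filing date + 17 years → 11 June 2015.
Office Delay Adjustment: +390 days → 5 July 2016.
Response Delay Deduction: −182 days → 5 January 2016.

January 5, 2016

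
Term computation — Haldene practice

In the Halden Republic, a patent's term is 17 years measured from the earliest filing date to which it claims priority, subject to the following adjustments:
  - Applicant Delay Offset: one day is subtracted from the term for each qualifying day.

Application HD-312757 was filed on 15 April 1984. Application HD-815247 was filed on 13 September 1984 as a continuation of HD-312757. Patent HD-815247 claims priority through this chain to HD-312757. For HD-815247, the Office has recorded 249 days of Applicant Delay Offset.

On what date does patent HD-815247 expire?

2000-08-09

Earliest priority filing: 15 April 1984.
Base term: 15 April 1984 + 17 years → 15 April 2001.
Applicant Delay Offset: −249 days → 9 August 2000.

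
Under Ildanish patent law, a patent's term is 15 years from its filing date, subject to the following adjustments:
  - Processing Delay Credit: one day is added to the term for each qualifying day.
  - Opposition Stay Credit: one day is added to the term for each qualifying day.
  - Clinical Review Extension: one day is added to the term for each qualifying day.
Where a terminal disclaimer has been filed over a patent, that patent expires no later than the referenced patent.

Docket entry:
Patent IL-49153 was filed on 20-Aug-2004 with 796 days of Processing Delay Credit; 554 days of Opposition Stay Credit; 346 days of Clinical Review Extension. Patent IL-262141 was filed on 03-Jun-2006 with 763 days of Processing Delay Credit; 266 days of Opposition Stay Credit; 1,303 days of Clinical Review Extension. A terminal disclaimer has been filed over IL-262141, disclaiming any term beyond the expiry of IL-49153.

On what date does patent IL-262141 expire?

April 11, 2024

Natural term of IL-262141:
  Base: filing + 15 years → 3 June 2021.
  Processing Delay Credit: +763 days → 6 July 2023.
  Opposition Stay Credit: +266 days → 28 March 2024.
  Clinical Review Extension: +1303 days → 22 October 2027.
Expiry of referenced patent IL-49153:
  Base: filing + 15 years → 20 August 2019.
  Processing Delay Credit: +796 days → 24 October 2021.
  Opposition Stay Credit: +554 days → 1 May 2023.
  Clinical Review Extension: +346 days → 11 April 2024.
Terminal disclaimer: IL-262141 expires on the earlier of 22 October 2027 and 11 April 2024.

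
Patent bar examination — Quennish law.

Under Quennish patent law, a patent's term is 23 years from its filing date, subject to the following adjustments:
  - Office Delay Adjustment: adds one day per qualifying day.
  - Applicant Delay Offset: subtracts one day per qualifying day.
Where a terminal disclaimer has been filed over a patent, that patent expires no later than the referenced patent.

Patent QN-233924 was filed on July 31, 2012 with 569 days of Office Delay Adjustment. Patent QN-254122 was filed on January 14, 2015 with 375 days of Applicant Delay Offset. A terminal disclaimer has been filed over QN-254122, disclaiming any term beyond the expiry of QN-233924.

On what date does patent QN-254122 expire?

2037-01-04

Natural term of QN-254122:
  Base: filing + 23 years → 14 January 2038.
  Applicant Delay Offset: −375 days → 4 January 2037.
Expiry of referenced patent QN-233924:
  Base: filing + 23 years → 31 July 2035.
  Office Delay Adjustment: +569 days → 19 February 2037.
Terminal disclaimer: QN-254122 expires on the earlier of 4 January 2037 and 19 February 2037.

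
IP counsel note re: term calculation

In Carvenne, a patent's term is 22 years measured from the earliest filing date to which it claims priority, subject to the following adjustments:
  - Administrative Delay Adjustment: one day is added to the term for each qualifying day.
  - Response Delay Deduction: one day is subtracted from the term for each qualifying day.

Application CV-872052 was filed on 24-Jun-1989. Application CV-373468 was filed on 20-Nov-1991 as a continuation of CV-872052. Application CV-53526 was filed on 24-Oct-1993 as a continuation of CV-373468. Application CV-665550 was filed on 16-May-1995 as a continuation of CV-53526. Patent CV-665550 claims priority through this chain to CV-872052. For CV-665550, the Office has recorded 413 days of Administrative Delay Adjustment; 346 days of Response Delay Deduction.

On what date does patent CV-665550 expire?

Earliest priority filing: 24 June 1989.
Base term: 24 June 1989 + 22 years → 24 June 2011.
Administrative Delay Adjustment: +413 days → 10 August 2012.
Response Delay Deduction: −346 days → 30 August 2011.

2011-08-30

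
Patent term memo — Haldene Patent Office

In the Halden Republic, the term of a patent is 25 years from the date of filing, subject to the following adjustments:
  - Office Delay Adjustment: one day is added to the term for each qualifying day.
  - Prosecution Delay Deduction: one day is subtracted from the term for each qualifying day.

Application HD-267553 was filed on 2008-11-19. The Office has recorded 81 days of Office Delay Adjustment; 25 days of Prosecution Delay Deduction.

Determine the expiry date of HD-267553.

Base term: filing date + 25 years → 19 November 2033.
Office Delay Adjustment: +81 days → 8 February 2034.
Prosecution Delay Deduction: −25 days → 14 January 2034.

January 14, 2034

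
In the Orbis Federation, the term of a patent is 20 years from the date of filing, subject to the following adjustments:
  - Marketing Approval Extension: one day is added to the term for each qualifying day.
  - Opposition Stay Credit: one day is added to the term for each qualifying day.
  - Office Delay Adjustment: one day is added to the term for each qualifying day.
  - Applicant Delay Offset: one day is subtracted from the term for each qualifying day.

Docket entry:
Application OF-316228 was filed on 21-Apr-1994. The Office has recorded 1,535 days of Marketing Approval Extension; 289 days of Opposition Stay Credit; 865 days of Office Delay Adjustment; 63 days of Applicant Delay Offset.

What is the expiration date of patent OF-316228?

Base term: filing date + 20 years → 21 April 2014.
Marketing Approval Extension: +1535 days → 4 July 2018.
Opposition Stay Credit: +289 days → 19 April 2019.
Office Delay Adjustment: +865 days → 31 August 2021.
Applicant Delay Offset: −63 days → 29 June 2021.

2021-06-29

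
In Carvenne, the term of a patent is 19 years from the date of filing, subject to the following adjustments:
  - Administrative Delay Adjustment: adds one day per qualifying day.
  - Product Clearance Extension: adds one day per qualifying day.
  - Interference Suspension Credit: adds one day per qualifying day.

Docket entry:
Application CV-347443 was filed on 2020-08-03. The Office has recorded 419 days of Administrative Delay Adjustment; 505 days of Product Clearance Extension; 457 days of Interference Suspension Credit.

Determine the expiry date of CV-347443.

Base term: filing date + 19 years → 3 August 2039.
Administrative Delay Adjustment: +419 days → 25 September 2040.
Product Clearance Extension: +505 days → 12 February 2042.
Interference Suspension Credit: +457 days → 15 May 2043.

2043-05-15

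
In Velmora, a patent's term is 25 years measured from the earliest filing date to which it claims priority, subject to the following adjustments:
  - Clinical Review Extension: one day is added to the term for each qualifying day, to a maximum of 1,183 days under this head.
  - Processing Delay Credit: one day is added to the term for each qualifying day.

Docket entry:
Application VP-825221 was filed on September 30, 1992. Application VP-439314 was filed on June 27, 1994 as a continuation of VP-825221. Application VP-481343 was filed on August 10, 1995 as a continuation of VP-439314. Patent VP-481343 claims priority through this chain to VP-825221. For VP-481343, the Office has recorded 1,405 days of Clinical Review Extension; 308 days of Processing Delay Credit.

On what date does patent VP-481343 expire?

Earliest priority filing: 30 September 1992.
Base term: 30 September 1992 + 25 years → 30 September 2017.
Clinical Review Extension: 1405 days claimed exceeds the 1183-day cap, so +1183 days → 26 December 2020.
Processing Delay Credit: +308 days → 30 October 2021.

October 30, 2021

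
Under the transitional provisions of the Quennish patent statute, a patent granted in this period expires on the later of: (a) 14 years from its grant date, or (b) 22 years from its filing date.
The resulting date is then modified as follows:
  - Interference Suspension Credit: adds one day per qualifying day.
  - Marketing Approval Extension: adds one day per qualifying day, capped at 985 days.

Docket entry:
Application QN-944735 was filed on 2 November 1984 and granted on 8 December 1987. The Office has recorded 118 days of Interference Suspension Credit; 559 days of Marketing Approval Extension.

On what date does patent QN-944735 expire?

(a) grant + 14 years → 8 December 2001.
(b) filing + 22 years → 2 November 2006.
Later of the two: 2 November 2006.
Interference Suspension Credit: +118 days → 28 February 2007.
Marketing Approval Extension: 559 days (within the 985-day cap) → +559 days → 9 September 2008.

September 9, 2008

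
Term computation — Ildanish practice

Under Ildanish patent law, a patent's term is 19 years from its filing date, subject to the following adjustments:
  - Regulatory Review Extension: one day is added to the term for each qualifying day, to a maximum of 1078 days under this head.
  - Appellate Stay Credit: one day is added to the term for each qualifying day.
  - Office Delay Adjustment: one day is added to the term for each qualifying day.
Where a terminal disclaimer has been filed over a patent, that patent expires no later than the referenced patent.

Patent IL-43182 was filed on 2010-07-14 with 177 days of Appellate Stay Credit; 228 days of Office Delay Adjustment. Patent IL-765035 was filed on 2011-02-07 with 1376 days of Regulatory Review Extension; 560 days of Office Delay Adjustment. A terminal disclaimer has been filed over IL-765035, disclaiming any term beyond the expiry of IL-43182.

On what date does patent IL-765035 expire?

2030-08-23

Natural term of IL-765035:
  Base: filing + 19 years → 7 February 2030.
  Regulatory Review Extension: 1376 days claimed exceeds the 1078-day cap, so +1078 days → 20 January 2033.
  Office Delay Adjustment: +560 days → 3 August 2034.
Expiry of referenced patent IL-43182:
  Base: filing + 19 years → 14 July 2029.
  Appellate Stay Credit: +177 days → 7 January 2030.
  Office Delay Adjustment: +228 days → 23 August 2030.
Terminal disclaimer: IL-765035 expires on the earlier of 3 August 2034 and 23 August 2030.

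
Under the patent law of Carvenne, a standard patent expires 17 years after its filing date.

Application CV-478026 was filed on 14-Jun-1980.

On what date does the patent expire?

1997-06-14

Filing date + 17 years → 14 June 1997.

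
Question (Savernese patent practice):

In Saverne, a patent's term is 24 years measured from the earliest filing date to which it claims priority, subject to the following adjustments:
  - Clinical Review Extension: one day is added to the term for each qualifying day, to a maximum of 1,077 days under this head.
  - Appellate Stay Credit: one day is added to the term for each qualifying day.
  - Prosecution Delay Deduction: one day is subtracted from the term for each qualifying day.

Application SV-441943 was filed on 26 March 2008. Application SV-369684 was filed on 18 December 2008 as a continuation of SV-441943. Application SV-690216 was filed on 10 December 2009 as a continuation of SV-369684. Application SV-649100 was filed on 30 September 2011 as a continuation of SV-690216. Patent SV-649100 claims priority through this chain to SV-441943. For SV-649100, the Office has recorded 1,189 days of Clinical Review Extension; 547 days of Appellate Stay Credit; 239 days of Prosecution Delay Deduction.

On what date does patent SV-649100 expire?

Earliest priority filing: 26 March 2008.
Base term: 26 March 2008 + 24 years → 26 March 2032.
Clinical Review Extension: 1189 days claimed exceeds the 1077-day cap, so +1077 days → 8 March 2035.
Appellate Stay Credit: +547 days → 5 September 2036.
Prosecution Delay Deduction: −239 days → 10 January 2036.

January 10, 2036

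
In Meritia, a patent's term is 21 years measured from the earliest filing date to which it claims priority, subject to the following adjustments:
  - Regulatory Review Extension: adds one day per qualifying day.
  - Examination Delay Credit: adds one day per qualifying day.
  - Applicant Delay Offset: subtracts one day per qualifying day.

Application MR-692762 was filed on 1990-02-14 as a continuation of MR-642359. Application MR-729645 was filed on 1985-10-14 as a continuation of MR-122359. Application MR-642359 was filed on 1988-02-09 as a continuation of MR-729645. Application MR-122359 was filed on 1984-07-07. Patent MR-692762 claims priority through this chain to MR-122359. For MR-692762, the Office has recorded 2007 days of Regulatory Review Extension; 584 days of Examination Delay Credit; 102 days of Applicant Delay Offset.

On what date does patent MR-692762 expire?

Earliest priority filing: 7 July 1984.
Base term: 7 July 1984 + 21 years → 7 July 2005.
Regulatory Review Extension: +2007 days → 4 January 2011.
Examination Delay Credit: +584 days → 10 August 2012.
Applicant Delay Offset: −102 days → 30 April 2012.

April 30, 2012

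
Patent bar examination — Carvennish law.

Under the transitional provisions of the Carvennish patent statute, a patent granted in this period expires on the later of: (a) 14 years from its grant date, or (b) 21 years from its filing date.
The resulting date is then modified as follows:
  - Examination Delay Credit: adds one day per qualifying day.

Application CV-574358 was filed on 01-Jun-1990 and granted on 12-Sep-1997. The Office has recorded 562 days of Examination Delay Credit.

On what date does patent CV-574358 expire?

(a) grant + 14 years → 12 September 2011.
(b) filing + 21 years → 1 June 2011.
Later of the two: 12 September 2011.
Examination Delay Credit: +562 days → 27 March 2013.

March 27, 2013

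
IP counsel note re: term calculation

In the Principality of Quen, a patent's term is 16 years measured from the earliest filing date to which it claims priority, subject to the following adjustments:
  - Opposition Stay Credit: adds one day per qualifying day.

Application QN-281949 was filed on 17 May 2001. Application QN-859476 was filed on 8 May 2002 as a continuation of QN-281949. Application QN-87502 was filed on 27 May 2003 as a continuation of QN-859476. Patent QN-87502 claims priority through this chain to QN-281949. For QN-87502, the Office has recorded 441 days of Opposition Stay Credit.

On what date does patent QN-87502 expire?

2018-08-01

Earliest priority filing: 17 May 2001.
Base term: 17 May 2001 + 16 years → 17 May 2017.
Opposition Stay Credit: +441 days → 1 August 2018.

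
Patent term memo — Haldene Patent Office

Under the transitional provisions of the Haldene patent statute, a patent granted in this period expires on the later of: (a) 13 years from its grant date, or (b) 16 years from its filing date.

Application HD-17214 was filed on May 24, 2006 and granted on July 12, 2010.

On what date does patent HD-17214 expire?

2023-07-12

(a) grant + 13 years → 12 July 2023.
(b) filing + 16 years → 24 May 2022.
Later of the two: 12 July 2023.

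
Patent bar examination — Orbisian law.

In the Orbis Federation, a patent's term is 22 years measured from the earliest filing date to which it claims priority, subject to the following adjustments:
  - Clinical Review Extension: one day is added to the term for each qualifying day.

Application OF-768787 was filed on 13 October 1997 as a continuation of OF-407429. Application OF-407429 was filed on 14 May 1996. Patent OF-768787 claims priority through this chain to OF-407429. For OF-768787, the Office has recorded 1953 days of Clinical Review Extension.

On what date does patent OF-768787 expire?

Earliest priority filing: 14 May 1996.
Base term: 14 May 1996 + 22 years → 14 May 2018.
Clinical Review Extension: +1953 days → 18 September 2023.

2023-09-18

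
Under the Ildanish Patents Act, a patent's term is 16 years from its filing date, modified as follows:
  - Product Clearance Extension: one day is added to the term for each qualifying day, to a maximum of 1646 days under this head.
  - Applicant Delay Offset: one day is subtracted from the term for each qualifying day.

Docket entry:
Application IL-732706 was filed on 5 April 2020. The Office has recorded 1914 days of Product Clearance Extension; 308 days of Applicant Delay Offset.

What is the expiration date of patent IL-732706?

December 4, 2039

Base term: filing date + 16 years → 5 April 2036.
Product Clearance Extension: 1914 days claimed exceeds the 1646-day cap, so +1646 days → 7 October 2040.
Applicant Delay Offset: −308 days → 4 December 2039.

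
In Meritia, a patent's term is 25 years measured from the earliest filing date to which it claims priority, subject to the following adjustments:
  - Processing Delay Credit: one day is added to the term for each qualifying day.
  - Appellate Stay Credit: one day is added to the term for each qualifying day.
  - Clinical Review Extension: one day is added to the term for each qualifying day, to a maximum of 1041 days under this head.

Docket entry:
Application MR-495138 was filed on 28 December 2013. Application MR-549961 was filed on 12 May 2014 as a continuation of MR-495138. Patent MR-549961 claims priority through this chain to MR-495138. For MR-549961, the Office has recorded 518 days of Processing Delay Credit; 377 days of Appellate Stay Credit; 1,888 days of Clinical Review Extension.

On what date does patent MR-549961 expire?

April 16, 2044

Earliest priority filing: 28 December 2013.
Base term: 28 December 2013 + 25 years → 28 December 2038.
Processing Delay Credit: +518 days → 29 May 2040.
Appellate Stay Credit: +377 days → 10 June 2041.
Clinical Review Extension: 1888 days claimed exceeds the 1041-day cap, so +1041 days → 16 April 2044.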